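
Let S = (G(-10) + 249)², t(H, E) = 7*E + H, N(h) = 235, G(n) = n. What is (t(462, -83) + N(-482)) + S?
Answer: 57237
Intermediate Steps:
t(H, E) = H + 7*E
S = 57121 (S = (-10 + 249)² = 239² = 57121)
(t(462, -83) + N(-482)) + S = ((462 + 7*(-83)) + 235) + 57121 = ((462 - 581) + 235) + 57121 = (-119 + 235) + 57121 = 116 + 57121 = 57237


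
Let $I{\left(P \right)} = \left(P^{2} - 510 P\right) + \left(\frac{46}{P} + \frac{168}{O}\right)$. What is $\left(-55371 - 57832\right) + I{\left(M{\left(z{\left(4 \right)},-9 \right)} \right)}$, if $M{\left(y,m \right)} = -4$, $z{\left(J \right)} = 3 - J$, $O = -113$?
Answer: $- \frac{25122157}{226} \approx -1.1116 \cdot 10^{5}$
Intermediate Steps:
$I{\left(P \right)} = - \frac{168}{113} + P^{2} - 510 P + \frac{46}{P}$ ($I{\left(P \right)} = \left(P^{2} - 510 P\right) + \left(\frac{46}{P} + \frac{168}{-113}\right) = \left(P^{2} - 510 P\right) + \left(\frac{46}{P} + 168 \left(- \frac{1}{113}\right)\right) = \left(P^{2} - 510 P\right) - \left(\frac{168}{113} - \frac{46}{P}\right) = - \frac{168}{113} + P^{2} - 510 P + \frac{46}{P}$)
$\left(-55371 - 57832\right) + I{\left(M{\left(z{\left(4 \right)},-9 \right)} \right)} = \left(-55371 - 57832\right) + \left(- \frac{168}{113} + \left(-4\right)^{2} - -2040 + \frac{46}{-4}\right) = -113203 + \left(- \frac{168}{113} + 16 + 2040 + 46 \left(- \frac{1}{4}\right)\right) = -113203 + \left(- \frac{168}{113} + 16 + 2040 - \frac{23}{2}\right) = -113203 + \frac{461721}{226} = - \frac{25122157}{226}$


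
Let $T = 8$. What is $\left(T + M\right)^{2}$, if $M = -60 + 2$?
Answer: $2500$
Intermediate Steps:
$M = -58$
$\left(T + M\right)^{2} = \left(8 - 58\right)^{2} = \left(-50\right)^{2} = 2500$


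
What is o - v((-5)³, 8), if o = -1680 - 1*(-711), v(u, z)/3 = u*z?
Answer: 2031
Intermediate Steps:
v(u, z) = 3*u*z (v(u, z) = 3*(u*z) = 3*u*z)
o = -969 (o = -1680 + 711 = -969)
o - v((-5)³, 8) = -969 - 3*(-5)³*8 = -969 - 3*(-125)*8 = -969 - 1*(-3000) = -969 + 3000 = 2031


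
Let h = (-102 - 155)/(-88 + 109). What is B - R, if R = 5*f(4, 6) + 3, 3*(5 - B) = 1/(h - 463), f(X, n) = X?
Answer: -179633/9980 ≈ -17.999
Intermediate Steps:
h = -257/21 ≈ -12.238
B = 49907/9980 (B = 5 - 1/(3*(-257/21 - 463)) = 5 - 1/(3*(-9980/21)) = 5 - ⅓*(-21/9980) = 5 + 7/9980 = 49907/9980 ≈ 5.0007)
R = 23 (R = 5*4 + 3 = 20 + 3 = 23)
B - R = 49907/9980 - 1*23 = 49907/9980 - 23 = -179633/9980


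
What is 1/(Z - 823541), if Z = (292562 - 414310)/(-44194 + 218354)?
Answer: -43540/35857005577 ≈ -1.2143e-6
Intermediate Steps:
Z = -30437/43540 (Z = -121748/174160 = -121748*1/174160 = -30437/43540 ≈ -0.69906)
1/(Z - 823541) = 1/(-30437/43540 - 823541) = 1/(-35857005577/43540) = -43540/35857005577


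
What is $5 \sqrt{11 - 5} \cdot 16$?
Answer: $80 \sqrt{6} \approx 195.96$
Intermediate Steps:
$5 \sqrt{11 - 5} \cdot 16 = 5 \sqrt{6} \cdot 16 = 80 \sqrt{6}$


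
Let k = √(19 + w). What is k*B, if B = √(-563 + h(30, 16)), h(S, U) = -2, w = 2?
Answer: I*√11865 ≈ 108.93*I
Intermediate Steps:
k = √21 (k = √(19 + 2) = √21 ≈ 4.5826)
B = I*√565 (B = √(-563 - 2) = √(-565) = I*√565 ≈ 23.77*I)
k*B = √21*(I*√565) = I*√11865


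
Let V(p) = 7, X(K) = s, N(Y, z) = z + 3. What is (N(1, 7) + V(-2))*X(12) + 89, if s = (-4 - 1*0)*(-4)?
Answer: 361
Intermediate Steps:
N(Y, z) = 3 + z
s = 16 (s = (-4 + 0)*(-4) = -4*(-4) = 16)
X(K) = 16
(N(1, 7) + V(-2))*X(12) + 89 = ((3 + 7) + 7)*16 + 89 = (10 + 7)*16 + 89 = 17*16 + 89 = 272 + 89 = 361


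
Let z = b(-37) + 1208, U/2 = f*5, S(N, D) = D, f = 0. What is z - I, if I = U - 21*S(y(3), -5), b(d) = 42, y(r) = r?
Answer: 1145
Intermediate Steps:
U = 0 (U = 2*(0*5) = 2*0 = 0)
I = 105 (I = 0 - 21*(-5) = 0 + 105 = 105)
z = 1250 (z = 42 + 1208 = 1250)
z - I = 1250 - 1*105 = 1250 - 105 = 1145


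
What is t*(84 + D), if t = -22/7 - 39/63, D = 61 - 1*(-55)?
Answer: -15800/21 ≈ -752.38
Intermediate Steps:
D = 116 (D = 61 + 55 = 116)
t = -79/21 (t = -22*⅐ - 39*1/63 = -22/7 - 13/21 = -79/21 ≈ -3.7619)
t*(84 + D) = -79*(84 + 116)/21 = -79/21*200 = -15800/21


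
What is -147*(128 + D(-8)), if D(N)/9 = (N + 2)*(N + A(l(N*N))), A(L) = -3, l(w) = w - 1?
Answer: -106134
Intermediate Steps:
l(w) = -1 + w
D(N) = 9*(-3 + N)*(2 + N) (D(N) = 9*((N + 2)*(N - 3)) = 9*((2 + N)*(-3 + N)) = 9*((-3 + N)*(2 + N)) = 9*(-3 + N)*(2 + N))
-147*(128 + D(-8)) = -147*(128 + (-54 - 9*(-8) + 9*(-8)²)) = -147*(128 + (-54 + 72 + 9*64)) = -147*(128 + (-54 + 72 + 576)) = -147*(128 + 594) = -147*722 = -106134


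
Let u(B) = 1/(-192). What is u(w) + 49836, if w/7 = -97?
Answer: 9568511/192 ≈ 49836.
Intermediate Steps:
w = -679 (w = 7*(-97) = -679)
u(B) = -1/192
u(w) + 49836 = -1/192 + 49836 = 9568511/192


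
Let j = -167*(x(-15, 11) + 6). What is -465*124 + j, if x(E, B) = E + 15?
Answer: -58662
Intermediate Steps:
x(E, B) = 15 + E
j = -1002 (j = -167*((15 - 15) + 6) = -167*(0 + 6) = -167*6 = -1002)
-465*124 + j = -465*124 - 1002 = -57660 - 1002 = -58662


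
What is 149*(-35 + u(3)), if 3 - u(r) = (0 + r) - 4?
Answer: -4619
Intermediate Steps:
u(r) = 7 - r (u(r) = 3 - ((0 + r) - 4) = 3 - (r - 4) = 3 - (-4 + r) = 3 + (4 - r) = 7 - r)
149*(-35 + u(3)) = 149*(-35 + (7 - 1*3)) = 149*(-35 + (7 - 3)) = 149*(-35 + 4) = 149*(-31) = -4619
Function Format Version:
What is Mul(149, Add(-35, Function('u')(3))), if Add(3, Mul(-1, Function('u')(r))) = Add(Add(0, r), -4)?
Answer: -4619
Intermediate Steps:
Function('u')(r) = Add(7, Mul(-1, r)) (Function('u')(r) = Add(3, Mul(-1, Add(Add(0, r), -4))) = Add(3, Mul(-1, Add(r, -4))) = Add(3, Mul(-1, Add(-4, r))) = Add(3, Add(4, Mul(-1, r))) = Add(7, Mul(-1, r)))
Mul(149, Add(-35, Function('u')(3))) = Mul(149, Add(-35, Add(7, Mul(-1, 3)))) = Mul(149, Add(-35, Add(7, -3))) = Mul(149, Add(-35, 4)) = Mul(149, -31) = -4619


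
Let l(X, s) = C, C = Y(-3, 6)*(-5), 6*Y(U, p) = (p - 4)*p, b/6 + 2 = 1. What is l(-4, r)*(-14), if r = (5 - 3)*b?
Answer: 140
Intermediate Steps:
b = -6 (b = -12 + 6*1 = -12 + 6 = -6)
Y(U, p) = p*(-4 + p)/6 (Y(U, p) = ((p - 4)*p)/6 = ((-4 + p)*p)/6 = (p*(-4 + p))/6 = p*(-4 + p)/6)
r = -12 (r = (5 - 3)*(-6) = 2*(-6) = -12)
C = -10 (C = ((1/6)*6*(-4 + 6))*(-5) = ((1/6)*6*2)*(-5) = 2*(-5) = -10)
l(X, s) = -10
l(-4, r)*(-14) = -10*(-14) = 140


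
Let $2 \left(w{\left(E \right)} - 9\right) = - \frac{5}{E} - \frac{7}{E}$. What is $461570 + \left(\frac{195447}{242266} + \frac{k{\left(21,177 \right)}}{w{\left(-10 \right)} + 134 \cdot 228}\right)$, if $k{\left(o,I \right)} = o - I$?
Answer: $\frac{355988239811972}{771253811} \approx 4.6157 \cdot 10^{5}$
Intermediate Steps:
$w{\left(E \right)} = 9 - \frac{6}{E}$ ($w{\left(E \right)} = 9 + \frac{- \frac{5}{E} - \frac{7}{E}}{2} = 9 + \frac{\left(-12\right) \frac{1}{E}}{2} = 9 - \frac{6}{E}$)
$461570 + \left(\frac{195447}{242266} + \frac{k{\left(21,177 \right)}}{w{\left(-10 \right)} + 134 \cdot 228}\right) = 461570 + \left(\frac{195447}{242266} + \frac{21 - 177}{\left(9 - \frac{6}{-10}\right) + 134 \cdot 228}\right) = 461570 + \left(195447 \cdot \frac{1}{242266} + \frac{21 - 177}{\left(9 - - \frac{3}{5}\right) + 30552}\right) = 461570 + \left(\frac{195447}{242266} - \frac{156}{\left(9 + \frac{3}{5}\right) + 30552}\right) = 461570 + \left(\frac{195447}{242266} - \frac{156}{\frac{48}{5} + 30552}\right) = 461570 + \left(\frac{195447}{242266} - \frac{156}{\frac{152808}{5}}\right) = 461570 + \left(\frac{195447}{242266} - \frac{65}{12734}\right) = 461570 + \frac{618268702}{771253811} = \frac{355988239811972}{771253811}$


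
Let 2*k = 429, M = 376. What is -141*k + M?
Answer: -59737/2 ≈ -29869.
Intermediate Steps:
k = 429/2 (k = (½)*429 = 429/2 ≈ 214.50)
-141*k + M = -141*429/2 + 376 = -60489/2 + 376 = -59737/2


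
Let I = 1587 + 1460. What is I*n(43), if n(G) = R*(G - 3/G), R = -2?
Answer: -11249524/43 ≈ -2.6162e+5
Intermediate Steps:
I = 3047
n(G) = -2*G + 6/G (n(G) = -2*(G - 3/G) = -2*G + 6/G)
I*n(43) = 3047*(-2*43 + 6/43) = 3047*(-86 + 6*(1/43)) = 3047*(-86 + 6/43) = 3047*(-3692/43) = -11249524/43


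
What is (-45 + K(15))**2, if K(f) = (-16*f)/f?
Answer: 3721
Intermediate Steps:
K(f) = -16
(-45 + K(15))**2 = (-45 - 16)**2 = (-61)**2 = 3721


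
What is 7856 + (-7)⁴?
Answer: 10257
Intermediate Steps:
7856 + (-7)⁴ = 7856 + 2401 = 10257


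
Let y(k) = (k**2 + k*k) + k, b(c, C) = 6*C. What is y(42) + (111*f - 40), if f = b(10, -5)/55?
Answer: 38164/11 ≈ 3469.5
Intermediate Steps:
f = -6/11 (f = (6*(-5))/55 = -30*1/55 = -6/11 ≈ -0.54545)
y(k) = k + 2*k**2 (y(k) = (k**2 + k**2) + k = 2*k**2 + k = k + 2*k**2)
y(42) + (111*f - 40) = 42*(1 + 2*42) + (111*(-6/11) - 40) = 42*(1 + 84) + (-666/11 - 40) = 42*85 - 1106/11 = 3570 - 1106/11 = 38164/11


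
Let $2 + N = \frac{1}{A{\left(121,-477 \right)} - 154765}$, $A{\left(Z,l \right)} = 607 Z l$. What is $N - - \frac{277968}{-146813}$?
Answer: $- \frac{20113812267309}{5166200307992} \approx -3.8933$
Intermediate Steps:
$A{\left(Z,l \right)} = 607 Z l$
$N = - \frac{70377969}{35188984}$ ($N = -2 + \frac{1}{607 \cdot 121 \left(-477\right) - 154765} = -2 + \frac{1}{-35034219 - 154765} = -2 + \frac{1}{-35188984} = -2 - \frac{1}{35188984} = - \frac{70377969}{35188984} \approx -2.0$)
$N - - \frac{277968}{-146813} = - \frac{70377969}{35188984} - - \frac{277968}{-146813} = - \frac{70377969}{35188984} - \left(-277968\right) \left(- \frac{1}{146813}\right) = - \frac{70377969}{35188984} - \frac{277968}{146813} = - \frac{20113812267309}{5166200307992}$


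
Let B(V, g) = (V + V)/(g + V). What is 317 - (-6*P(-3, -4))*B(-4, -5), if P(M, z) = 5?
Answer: 1031/3 ≈ 343.67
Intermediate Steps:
B(V, g) = 2*V/(V + g) (B(V, g) = (2*V)/(V + g) = 2*V/(V + g))
317 - (-6*P(-3, -4))*B(-4, -5) = 317 - (-6*5)*2*(-4)/(-4 - 5) = 317 - (-30)*2*(-4)/(-9) = 317 - (-30)*2*(-4)*(-⅑) = 317 - (-30)*8/9 = 317 - 1*(-80/3) = 317 + 80/3 = 1031/3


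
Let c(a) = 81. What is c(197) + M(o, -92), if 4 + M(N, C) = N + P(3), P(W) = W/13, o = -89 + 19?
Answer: 94/13 ≈ 7.2308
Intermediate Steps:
o = -70
P(W) = W/13 (P(W) = W*(1/13) = W/13)
M(N, C) = -49/13 + N (M(N, C) = -4 + (N + (1/13)*3) = -4 + (N + 3/13) = -4 + (3/13 + N) = -49/13 + N)
c(197) + M(o, -92) = 81 + (-49/13 - 70) = 81 - 959/13 = 94/13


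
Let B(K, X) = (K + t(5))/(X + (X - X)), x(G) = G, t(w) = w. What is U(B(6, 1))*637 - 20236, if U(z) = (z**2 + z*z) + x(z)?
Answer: 140925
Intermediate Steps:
B(K, X) = (5 + K)/X (B(K, X) = (K + 5)/(X + (X - X)) = (5 + K)/(X + 0) = (5 + K)/X)
U(z) = z + 2*z**2 (U(z) = (z**2 + z*z) + z = (z**2 + z**2) + z = 2*z**2 + z = z + 2*z**2)
U(B(6, 1))*637 - 20236 = (((5 + 6)/1)*(1 + 2*((5 + 6)/1)))*637 - 20236 = ((1*11)*(1 + 2*(1*11)))*637 - 20236 = (11*(1 + 2*11))*637 - 20236 = (11*(1 + 22))*637 - 20236 = (11*23)*637 - 20236 = 253*637 - 20236 = 161161 - 20236 = 140925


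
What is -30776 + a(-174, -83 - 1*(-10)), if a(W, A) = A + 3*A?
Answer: -31068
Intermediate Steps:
a(W, A) = 4*A
-30776 + a(-174, -83 - 1*(-10)) = -30776 + 4*(-83 - 1*(-10)) = -30776 + 4*(-83 + 10) = -30776 + 4*(-73) = -30776 - 292 = -31068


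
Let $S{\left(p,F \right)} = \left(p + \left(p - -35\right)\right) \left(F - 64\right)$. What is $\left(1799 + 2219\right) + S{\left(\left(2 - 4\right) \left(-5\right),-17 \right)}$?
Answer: $-437$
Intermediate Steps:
$S{\left(p,F \right)} = \left(-64 + F\right) \left(35 + 2 p\right)$ ($S{\left(p,F \right)} = \left(p + \left(p + 35\right)\right) \left(-64 + F\right) = \left(p + \left(35 + p\right)\right) \left(-64 + F\right) = \left(35 + 2 p\right) \left(-64 + F\right) = \left(-64 + F\right) \left(35 + 2 p\right)$)
$\left(1799 + 2219\right) + S{\left(\left(2 - 4\right) \left(-5\right),-17 \right)} = \left(1799 + 2219\right) + \left(-2240 - 128 \left(2 - 4\right) \left(-5\right) + 35 \left(-17\right) + 2 \left(-17\right) \left(2 - 4\right) \left(-5\right)\right) = 4018 - \left(2835 + 162 \left(-2\right) \left(-5\right)\right) = 4018 - \left(4115 + 340\right) = 4018 - 4455 = -437$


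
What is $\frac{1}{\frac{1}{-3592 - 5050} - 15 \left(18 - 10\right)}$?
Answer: $- \frac{8642}{1037041} \approx -0.0083333$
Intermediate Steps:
$\frac{1}{\frac{1}{-3592 - 5050} - 15 \left(18 - 10\right)} = \frac{1}{\frac{1}{-8642} - 15 \left(18 - 10\right)} = \frac{1}{- \frac{1}{8642} - 120} = \frac{1}{- \frac{1037041}{8642}} = - \frac{8642}{1037041}$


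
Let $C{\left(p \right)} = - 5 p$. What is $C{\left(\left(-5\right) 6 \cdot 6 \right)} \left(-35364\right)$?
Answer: $-31827600$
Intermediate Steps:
$C{\left(\left(-5\right) 6 \cdot 6 \right)} \left(-35364\right) = - 5 \left(-5\right) 6 \cdot 6 \left(-35364\right) = - 5 \left(\left(-30\right) 6\right) \left(-35364\right) = \left(-5\right) \left(-180\right) \left(-35364\right) = 900 \left(-35364\right) = -31827600$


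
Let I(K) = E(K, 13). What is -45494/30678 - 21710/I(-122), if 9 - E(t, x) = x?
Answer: 166459351/30678 ≈ 5426.0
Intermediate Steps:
E(t, x) = 9 - x
I(K) = -4 (I(K) = 9 - 1*13 = 9 - 13 = -4)
-45494/30678 - 21710/I(-122) = -45494/30678 - 21710/(-4) = -45494*1/30678 - 21710*(-1/4) = -22747/15339 + 10855/2 = 166459351/30678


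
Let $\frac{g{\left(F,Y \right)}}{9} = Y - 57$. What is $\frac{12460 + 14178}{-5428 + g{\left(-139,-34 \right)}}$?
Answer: $- \frac{26638}{6247} \approx -4.2641$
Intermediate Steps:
$g{\left(F,Y \right)} = -513 + 9 Y$ ($g{\left(F,Y \right)} = 9 \left(Y - 57\right) = 9 \left(-57 + Y\right) = -513 + 9 Y$)
$\frac{12460 + 14178}{-5428 + g{\left(-139,-34 \right)}} = \frac{12460 + 14178}{-5428 + \left(-513 + 9 \left(-34\right)\right)} = \frac{26638}{-5428 - 819} = \frac{26638}{-6247} = 26638 \left(- \frac{1}{6247}\right) = - \frac{26638}{6247}$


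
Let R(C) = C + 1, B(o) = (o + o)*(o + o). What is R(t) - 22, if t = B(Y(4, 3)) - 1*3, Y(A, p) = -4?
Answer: 40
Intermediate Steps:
B(o) = 4*o**2 (B(o) = (2*o)*(2*o) = 4*o**2)
t = 61 (t = 4*(-4)**2 - 1*3 = 4*16 - 3 = 64 - 3 = 61)
R(C) = 1 + C
R(t) - 22 = (1 + 61) - 22 = 62 - 1*22 = 62 - 22 = 40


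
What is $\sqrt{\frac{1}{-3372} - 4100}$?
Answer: $\frac{i \sqrt{11654644443}}{1686} \approx 64.031 i$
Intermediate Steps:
$\sqrt{\frac{1}{-3372} - 4100} = \sqrt{- \frac{1}{3372} - 4100} = \sqrt{- \frac{13825201}{3372}} = \frac{i \sqrt{11654644443}}{1686}$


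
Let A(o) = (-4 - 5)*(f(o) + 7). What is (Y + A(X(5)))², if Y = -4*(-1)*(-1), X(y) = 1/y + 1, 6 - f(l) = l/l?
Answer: 12544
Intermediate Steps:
f(l) = 5 (f(l) = 6 - l/l = 6 - 1*1 = 6 - 1 = 5)
X(y) = 1 + 1/y
Y = -4 (Y = 4*(-1) = -4)
A(o) = -108 (A(o) = (-4 - 5)*(5 + 7) = -9*12 = -108)
(Y + A(X(5)))² = (-4 - 108)² = (-112)² = 12544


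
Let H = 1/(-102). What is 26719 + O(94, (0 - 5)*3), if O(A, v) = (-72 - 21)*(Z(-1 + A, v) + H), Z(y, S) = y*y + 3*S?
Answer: -26297371/34 ≈ -7.7345e+5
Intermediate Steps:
Z(y, S) = y² + 3*S
H = -1/102 ≈ -0.0098039
O(A, v) = 31/34 - 279*v - 93*(-1 + A)² (O(A, v) = (-72 - 21)*(((-1 + A)² + 3*v) - 1/102) = -93*(-1/102 + (-1 + A)² + 3*v) = 31/34 - 279*v - 93*(-1 + A)²)
26719 + O(94, (0 - 5)*3) = 26719 + (31/34 - 279*(0 - 5)*3 - 93*(-1 + 94)²) = 26719 + (31/34 - (-1395)*3 - 93*93²) = 26719 + (31/34 - 279*(-15) - 93*8649) = 26719 + (31/34 + 4185 - 804357) = 26719 - 27205817/34 = -26297371/34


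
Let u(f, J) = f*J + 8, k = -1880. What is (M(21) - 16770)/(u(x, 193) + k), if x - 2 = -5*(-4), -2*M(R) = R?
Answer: -33561/4748 ≈ -7.0685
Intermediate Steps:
M(R) = -R/2
x = 22 (x = 2 - 5*(-4) = 2 + 20 = 22)
u(f, J) = 8 + J*f (u(f, J) = J*f + 8 = 8 + J*f)
(M(21) - 16770)/(u(x, 193) + k) = (-½*21 - 16770)/((8 + 193*22) - 1880) = (-21/2 - 16770)/((8 + 4246) - 1880) = -33561/(2*(4254 - 1880)) = -33561/2/2374 = -33561/2*1/2374 = -33561/4748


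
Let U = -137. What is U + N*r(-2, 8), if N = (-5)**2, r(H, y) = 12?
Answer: 163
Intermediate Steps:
N = 25
U + N*r(-2, 8) = -137 + 25*12 = -137 + 300 = 163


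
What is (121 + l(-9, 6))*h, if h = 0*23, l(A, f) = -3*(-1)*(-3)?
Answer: 0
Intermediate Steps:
l(A, f) = -9 (l(A, f) = 3*(-3) = -9)
h = 0
(121 + l(-9, 6))*h = (121 - 9)*0 = 112*0 = 0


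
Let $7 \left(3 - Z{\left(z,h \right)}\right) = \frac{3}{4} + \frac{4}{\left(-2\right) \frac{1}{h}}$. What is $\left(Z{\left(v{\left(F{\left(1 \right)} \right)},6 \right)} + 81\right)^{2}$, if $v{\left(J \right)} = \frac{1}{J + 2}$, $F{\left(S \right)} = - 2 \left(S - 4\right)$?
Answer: $\frac{5745609}{784} \approx 7328.6$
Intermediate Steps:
$F{\left(S \right)} = 8 - 2 S$ ($F{\left(S \right)} = - 2 \left(-4 + S\right) = 8 - 2 S$)
$v{\left(J \right)} = \frac{1}{2 + J}$
$Z{\left(z,h \right)} = \frac{81}{28} + \frac{2 h}{7}$ ($Z{\left(z,h \right)} = 3 - \frac{\frac{3}{4} + \frac{4}{\left(-2\right) \frac{1}{h}}}{7} = 3 - \frac{3 \cdot \frac{1}{4} + 4 \left(- \frac{h}{2}\right)}{7} = 3 - \frac{\frac{3}{4} - 2 h}{7} = 3 + \left(- \frac{3}{28} + \frac{2 h}{7}\right) = \frac{81}{28} + \frac{2 h}{7}$)
$\left(Z{\left(v{\left(F{\left(1 \right)} \right)},6 \right)} + 81\right)^{2} = \left(\left(\frac{81}{28} + \frac{2}{7} \cdot 6\right) + 81\right)^{2} = \left(\left(\frac{81}{28} + \frac{12}{7}\right) + 81\right)^{2} = \left(\frac{129}{28} + 81\right)^{2} = \left(\frac{2397}{28}\right)^{2} = \frac{5745609}{784}$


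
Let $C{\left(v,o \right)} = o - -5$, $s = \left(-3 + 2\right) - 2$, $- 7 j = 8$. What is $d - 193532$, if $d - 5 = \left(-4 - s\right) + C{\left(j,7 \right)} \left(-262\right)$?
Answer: $-196672$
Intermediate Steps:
$j = - \frac{8}{7}$ ($j = \left(- \frac{1}{7}\right) 8 = - \frac{8}{7} \approx -1.1429$)
$s = -3$ ($s = -1 - 2 = -3$)
$C{\left(v,o \right)} = 5 + o$ ($C{\left(v,o \right)} = o + 5 = 5 + o$)
$d = -3140$ ($d = 5 + \left(\left(-4 - -3\right) + \left(5 + 7\right) \left(-262\right)\right) = 5 + \left(\left(-4 + 3\right) + 12 \left(-262\right)\right) = 5 - 3145 = -3140$)
$d - 193532 = -3140 - 193532 = -196672$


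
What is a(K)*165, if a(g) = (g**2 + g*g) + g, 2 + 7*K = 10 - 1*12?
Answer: 660/49 ≈ 13.469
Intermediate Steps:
K = -4/7 (K = -2/7 + (10 - 1*12)/7 = -2/7 + (10 - 12)/7 = -2/7 + (1/7)*(-2) = -2/7 - 2/7 = -4/7 ≈ -0.57143)
a(g) = g + 2*g**2 (a(g) = (g**2 + g**2) + g = 2*g**2 + g = g + 2*g**2)
a(K)*165 = -4*(1 + 2*(-4/7))/7*165 = -4*(1 - 8/7)/7*165 = -4/7*(-1/7)*165 = (4/49)*165 = 660/49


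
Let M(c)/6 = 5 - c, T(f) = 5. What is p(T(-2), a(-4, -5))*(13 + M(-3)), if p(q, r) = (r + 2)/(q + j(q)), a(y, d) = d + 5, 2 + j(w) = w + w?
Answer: 122/13 ≈ 9.3846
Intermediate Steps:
j(w) = -2 + 2*w (j(w) = -2 + (w + w) = -2 + 2*w)
a(y, d) = 5 + d
p(q, r) = (2 + r)/(-2 + 3*q) (p(q, r) = (r + 2)/(q + (-2 + 2*q)) = (2 + r)/(-2 + 3*q))
M(c) = 30 - 6*c (M(c) = 6*(5 - c) = 30 - 6*c)
p(T(-2), a(-4, -5))*(13 + M(-3)) = ((2 + (5 - 5))/(-2 + 3*5))*(13 + (30 - 6*(-3))) = ((2 + 0)/(-2 + 15))*(13 + (30 + 18)) = (2/13)*(13 + 48) = ((1/13)*2)*61 = (2/13)*61 = 122/13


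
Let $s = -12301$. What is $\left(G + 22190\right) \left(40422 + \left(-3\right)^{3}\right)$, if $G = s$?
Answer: $399466155$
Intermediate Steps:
$G = -12301$
$\left(G + 22190\right) \left(40422 + \left(-3\right)^{3}\right) = \left(-12301 + 22190\right) \left(40422 + \left(-3\right)^{3}\right) = 9889 \left(40422 - 27\right) = 9889 \cdot 40395 = 399466155$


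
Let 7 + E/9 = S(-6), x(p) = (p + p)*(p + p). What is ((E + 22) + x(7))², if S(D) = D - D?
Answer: 24025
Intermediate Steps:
x(p) = 4*p² (x(p) = (2*p)*(2*p) = 4*p²)
S(D) = 0
E = -63 (E = -63 + 9*0 = -63 + 0 = -63)
((E + 22) + x(7))² = ((-63 + 22) + 4*7²)² = (-41 + 4*49)² = (-41 + 196)² = 155² = 24025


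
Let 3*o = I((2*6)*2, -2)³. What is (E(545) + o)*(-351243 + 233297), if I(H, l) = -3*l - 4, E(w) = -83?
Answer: 28424986/3 ≈ 9.4750e+6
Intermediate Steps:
I(H, l) = -4 - 3*l
o = 8/3 (o = (-4 - 3*(-2))³/3 = (-4 + 6)³/3 = (⅓)*2³ = (⅓)*8 = 8/3 ≈ 2.6667)
(E(545) + o)*(-351243 + 233297) = (-83 + 8/3)*(-351243 + 233297) = -241/3*(-117946) = 28424986/3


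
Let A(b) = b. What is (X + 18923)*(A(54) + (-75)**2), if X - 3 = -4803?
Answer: 80204517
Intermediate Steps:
X = -4800 (X = 3 - 4803 = -4800)
(X + 18923)*(A(54) + (-75)**2) = (-4800 + 18923)*(54 + (-75)**2) = 14123*(54 + 5625) = 14123*5679 = 80204517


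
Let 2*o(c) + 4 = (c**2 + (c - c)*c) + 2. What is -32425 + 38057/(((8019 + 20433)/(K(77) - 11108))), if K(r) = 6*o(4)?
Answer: -671847431/14226 ≈ -47227.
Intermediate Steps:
o(c) = -1 + c**2/2 (o(c) = -2 + ((c**2 + (c - c)*c) + 2)/2 = -2 + ((c**2 + 0*c) + 2)/2 = -2 + ((c**2 + 0) + 2)/2 = -2 + (c**2 + 2)/2 = -2 + (2 + c**2)/2 = -2 + (1 + c**2/2) = -1 + c**2/2)
K(r) = 42 (K(r) = 6*(-1 + (1/2)*4**2) = 6*(-1 + (1/2)*16) = 6*(-1 + 8) = 6*7 = 42)
-32425 + 38057/(((8019 + 20433)/(K(77) - 11108))) = -32425 + 38057/(((8019 + 20433)/(42 - 11108))) = -32425 + 38057/((28452/(-11066))) = -32425 + 38057/((28452*(-1/11066))) = -32425 + 38057/(-14226/5533) = -32425 + 38057*(-5533/14226) = -32425 - 210569381/14226 = -671847431/14226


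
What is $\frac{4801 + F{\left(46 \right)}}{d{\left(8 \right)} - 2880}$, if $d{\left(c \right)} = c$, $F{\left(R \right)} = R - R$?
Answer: $- \frac{4801}{2872} \approx -1.6717$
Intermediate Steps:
$F{\left(R \right)} = 0$
$\frac{4801 + F{\left(46 \right)}}{d{\left(8 \right)} - 2880} = \frac{4801 + 0}{8 - 2880} = \frac{4801}{-2872} = 4801 \left(- \frac{1}{2872}\right) = - \frac{4801}{2872}$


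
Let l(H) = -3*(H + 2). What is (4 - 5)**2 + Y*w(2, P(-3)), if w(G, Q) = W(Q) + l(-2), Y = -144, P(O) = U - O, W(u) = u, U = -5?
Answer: 289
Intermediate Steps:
P(O) = -5 - O
l(H) = -6 - 3*H (l(H) = -3*(2 + H) = -6 - 3*H)
w(G, Q) = Q (w(G, Q) = Q + (-6 - 3*(-2)) = Q + (-6 + 6) = Q + 0 = Q)
(4 - 5)**2 + Y*w(2, P(-3)) = (4 - 5)**2 - 144*(-5 - 1*(-3)) = (-1)**2 - 144*(-5 + 3) = 1 - 144*(-2) = 1 + 288 = 289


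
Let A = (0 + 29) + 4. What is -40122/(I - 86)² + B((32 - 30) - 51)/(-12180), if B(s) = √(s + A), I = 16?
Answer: -20061/2450 - I/3045 ≈ -8.1882 - 0.00032841*I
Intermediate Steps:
A = 33 (A = 29 + 4 = 33)
B(s) = √(33 + s) (B(s) = √(s + 33) = √(33 + s))
-40122/(I - 86)² + B((32 - 30) - 51)/(-12180) = -40122/(16 - 86)² + √(33 + ((32 - 30) - 51))/(-12180) = -40122/((-70)²) + √(33 + (2 - 51))*(-1/12180) = -40122/4900 + √(33 - 49)*(-1/12180) = -40122*1/4900 + √(-16)*(-1/12180) = -20061/2450 + (4*I)*(-1/12180) = -20061/2450 - I/3045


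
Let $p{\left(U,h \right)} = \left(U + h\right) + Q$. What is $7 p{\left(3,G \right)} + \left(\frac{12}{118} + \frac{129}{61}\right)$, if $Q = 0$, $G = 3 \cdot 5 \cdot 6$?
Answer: $\frac{2350926}{3599} \approx 653.22$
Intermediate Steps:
$G = 90$ ($G = 15 \cdot 6 = 90$)
$p{\left(U,h \right)} = U + h$ ($p{\left(U,h \right)} = \left(U + h\right) + 0 = U + h$)
$7 p{\left(3,G \right)} + \left(\frac{12}{118} + \frac{129}{61}\right) = 7 \left(3 + 90\right) + \left(\frac{12}{118} + \frac{129}{61}\right) = 7 \cdot 93 + \left(12 \cdot \frac{1}{118} + 129 \cdot \frac{1}{61}\right) = 651 + \left(\frac{6}{59} + \frac{129}{61}\right) = 651 + \frac{7977}{3599} = \frac{2350926}{3599}$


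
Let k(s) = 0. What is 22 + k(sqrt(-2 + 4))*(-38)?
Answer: 22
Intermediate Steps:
22 + k(sqrt(-2 + 4))*(-38) = 22 + 0*(-38) = 22 + 0 = 22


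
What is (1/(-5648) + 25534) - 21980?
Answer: 20072991/5648 ≈ 3554.0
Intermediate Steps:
(1/(-5648) + 25534) - 21980 = (-1/5648 + 25534) - 21980 = 144216031/5648 - 21980 = 20072991/5648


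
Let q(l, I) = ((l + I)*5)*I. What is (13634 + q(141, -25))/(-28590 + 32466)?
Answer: -433/1938 ≈ -0.22343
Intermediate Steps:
q(l, I) = I*(5*I + 5*l) (q(l, I) = ((I + l)*5)*I = (5*I + 5*l)*I = I*(5*I + 5*l))
(13634 + q(141, -25))/(-28590 + 32466) = (13634 + 5*(-25)*(-25 + 141))/(-28590 + 32466) = (13634 + 5*(-25)*116)/3876 = (13634 - 14500)*(1/3876) = -866*1/3876 = -433/1938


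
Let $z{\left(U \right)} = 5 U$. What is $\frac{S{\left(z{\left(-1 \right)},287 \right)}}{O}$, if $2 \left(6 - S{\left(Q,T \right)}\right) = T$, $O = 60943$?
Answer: $- \frac{275}{121886} \approx -0.0022562$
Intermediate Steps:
$S{\left(Q,T \right)} = 6 - \frac{T}{2}$
$\frac{S{\left(z{\left(-1 \right)},287 \right)}}{O} = \frac{6 - \frac{287}{2}}{60943} = \left(6 - \frac{287}{2}\right) \frac{1}{60943} = \left(- \frac{275}{2}\right) \frac{1}{60943} = - \frac{275}{121886}$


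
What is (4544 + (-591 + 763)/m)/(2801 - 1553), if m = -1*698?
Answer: 264295/72592 ≈ 3.6408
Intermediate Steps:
m = -698
(4544 + (-591 + 763)/m)/(2801 - 1553) = (4544 + (-591 + 763)/(-698))/(2801 - 1553) = (4544 + 172*(-1/698))/1248 = (4544 - 86/349)*(1/1248) = (1585770/349)*(1/1248) = 264295/72592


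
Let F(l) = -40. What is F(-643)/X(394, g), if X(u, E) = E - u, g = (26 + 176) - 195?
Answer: 40/387 ≈ 0.10336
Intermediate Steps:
g = 7 (g = 202 - 195 = 7)
F(-643)/X(394, g) = -40/(7 - 1*394) = -40/(7 - 394) = -40/(-387) = -40*(-1/387) = 40/387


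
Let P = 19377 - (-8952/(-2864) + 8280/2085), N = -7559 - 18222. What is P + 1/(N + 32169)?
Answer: 3078649088579/158939828 ≈ 19370.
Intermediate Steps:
N = -25781
P = 963885117/49762 (P = 19377 - (-8952*(-1/2864) + 8280*(1/2085)) = 19377 - (1119/358 + 552/139) = 19377 - 1*353157/49762 = 19377 - 353157/49762 = 963885117/49762 ≈ 19370.)
P + 1/(N + 32169) = 963885117/49762 + 1/(-25781 + 32169) = 963885117/49762 + 1/6388 = 3078649088579/158939828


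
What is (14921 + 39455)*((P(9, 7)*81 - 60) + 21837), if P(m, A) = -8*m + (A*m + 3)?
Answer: 1157719416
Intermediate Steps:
P(m, A) = 3 - 8*m + A*m (P(m, A) = -8*m + (3 + A*m) = 3 - 8*m + A*m)
(14921 + 39455)*((P(9, 7)*81 - 60) + 21837) = (14921 + 39455)*(((3 - 8*9 + 7*9)*81 - 60) + 21837) = 54376*(((3 - 72 + 63)*81 - 60) + 21837) = 54376*((-6*81 - 60) + 21837) = 54376*((-486 - 60) + 21837) = 54376*(-546 + 21837) = 54376*21291 = 1157719416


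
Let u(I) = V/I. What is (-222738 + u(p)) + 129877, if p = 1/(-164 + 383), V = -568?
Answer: -217253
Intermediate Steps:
p = 1/219 ≈ 0.0045662
u(I) = -568/I
(-222738 + u(p)) + 129877 = (-222738 - 568/1/219) + 129877 = (-222738 - 568*219) + 129877 = (-222738 - 124392) + 129877 = -347130 + 129877 = -217253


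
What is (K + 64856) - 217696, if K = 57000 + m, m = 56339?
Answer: -39501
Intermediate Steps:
K = 113339 (K = 57000 + 56339 = 113339)
(K + 64856) - 217696 = (113339 + 64856) - 217696 = 178195 - 217696 = -39501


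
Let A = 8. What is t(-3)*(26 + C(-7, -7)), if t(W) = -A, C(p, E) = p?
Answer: -152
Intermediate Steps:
t(W) = -8 (t(W) = -1*8 = -8)
t(-3)*(26 + C(-7, -7)) = -8*(26 - 7) = -8*19 = -152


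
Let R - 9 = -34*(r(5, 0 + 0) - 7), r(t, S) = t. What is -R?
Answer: -77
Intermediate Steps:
R = 77 (R = 9 - 34*(5 - 7) = 9 - 34*(-2) = 9 + 68 = 77)
-R = -1*77 = -77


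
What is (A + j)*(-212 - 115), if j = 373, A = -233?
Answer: -45780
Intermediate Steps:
(A + j)*(-212 - 115) = (-233 + 373)*(-212 - 115) = 140*(-327) = -45780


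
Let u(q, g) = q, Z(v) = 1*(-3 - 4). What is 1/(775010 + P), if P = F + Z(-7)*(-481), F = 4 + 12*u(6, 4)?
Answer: 1/778453 ≈ 1.2846e-6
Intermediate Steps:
Z(v) = -7 (Z(v) = 1*(-7) = -7)
F = 76 (F = 4 + 12*6 = 4 + 72 = 76)
P = 3443 (P = 76 - 7*(-481) = 76 + 3367 = 3443)
1/(775010 + P) = 1/(775010 + 3443) = 1/778453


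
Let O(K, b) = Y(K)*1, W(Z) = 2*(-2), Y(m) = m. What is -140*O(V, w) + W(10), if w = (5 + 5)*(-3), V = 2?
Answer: -284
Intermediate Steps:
W(Z) = -4
w = -30 (w = 10*(-3) = -30)
O(K, b) = K (O(K, b) = K*1 = K)
-140*O(V, w) + W(10) = -140*2 - 4 = -280 - 4 = -284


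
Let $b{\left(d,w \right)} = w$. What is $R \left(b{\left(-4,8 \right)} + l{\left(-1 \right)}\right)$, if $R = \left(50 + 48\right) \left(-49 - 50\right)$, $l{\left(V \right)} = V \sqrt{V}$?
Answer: $-77616 + 9702 i \approx -77616.0 + 9702.0 i$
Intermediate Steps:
$l{\left(V \right)} = V^{\frac{3}{2}}$
$R = -9702$ ($R = 98 \left(-99\right) = -9702$)
$R \left(b{\left(-4,8 \right)} + l{\left(-1 \right)}\right) = - 9702 \left(8 + \left(-1\right)^{\frac{3}{2}}\right) = - 9702 \left(8 - i\right) = -77616 + 9702 i$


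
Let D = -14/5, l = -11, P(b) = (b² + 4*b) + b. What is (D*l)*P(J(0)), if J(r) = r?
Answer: 0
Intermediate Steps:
P(b) = b² + 5*b
D = -14/5 (D = -14*⅕ = -14/5 ≈ -2.8000)
(D*l)*P(J(0)) = (-14/5*(-11))*(0*(5 + 0)) = 154*(0*5)/5 = (154/5)*0 = 0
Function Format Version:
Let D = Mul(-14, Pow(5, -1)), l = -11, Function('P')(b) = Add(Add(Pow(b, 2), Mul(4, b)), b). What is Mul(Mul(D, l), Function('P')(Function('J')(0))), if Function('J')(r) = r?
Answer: 0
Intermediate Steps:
Function('P')(b) = Add(Pow(b, 2), Mul(5, b))
D = Rational(-14, 5) (D = Mul(-14, Rational(1, 5)) = Rational(-14, 5) ≈ -2.8000)
Mul(Mul(D, l), Function('P')(Function('J')(0))) = Mul(Mul(Rational(-14, 5), -11), Mul(0, Add(5, 0))) = Mul(Rational(154, 5), Mul(0, 5)) = Mul(Rational(154, 5), 0) = 0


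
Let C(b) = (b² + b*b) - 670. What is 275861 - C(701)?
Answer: -706271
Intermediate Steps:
C(b) = -670 + 2*b² (C(b) = (b² + b²) - 670 = 2*b² - 670 = -670 + 2*b²)
275861 - C(701) = 275861 - (-670 + 2*701²) = 275861 - (-670 + 2*491401) = 275861 - (-670 + 982802) = 275861 - 1*982132 = 275861 - 982132 = -706271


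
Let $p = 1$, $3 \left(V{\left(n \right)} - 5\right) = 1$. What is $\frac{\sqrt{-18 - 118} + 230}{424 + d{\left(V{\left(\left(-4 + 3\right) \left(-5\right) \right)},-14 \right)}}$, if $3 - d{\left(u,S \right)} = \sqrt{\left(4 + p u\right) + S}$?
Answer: $\frac{42090}{78143} - \frac{4 \sqrt{357}}{547001} + \frac{230 i \sqrt{42}}{547001} + \frac{366 i \sqrt{34}}{78143} \approx 0.53849 + 0.030036 i$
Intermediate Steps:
$V{\left(n \right)} = \frac{16}{3}$ ($V{\left(n \right)} = 5 + \frac{1}{3} \cdot 1 = 5 + \frac{1}{3} = \frac{16}{3}$)
$d{\left(u,S \right)} = 3 - \sqrt{4 + S + u}$ ($d{\left(u,S \right)} = 3 - \sqrt{\left(4 + 1 u\right) + S} = 3 - \sqrt{\left(4 + u\right) + S} = 3 - \sqrt{4 + S + u}$)
$\frac{\sqrt{-18 - 118} + 230}{424 + d{\left(V{\left(\left(-4 + 3\right) \left(-5\right) \right)},-14 \right)}} = \frac{\sqrt{-18 - 118} + 230}{424 + \left(3 - \sqrt{4 - 14 + \frac{16}{3}}\right)} = \frac{\sqrt{-136} + 230}{424 + \left(3 - \sqrt{- \frac{14}{3}}\right)} = \frac{2 i \sqrt{34} + 230}{424 + \left(3 - \frac{i \sqrt{42}}{3}\right)} = \frac{230 + 2 i \sqrt{34}}{424 + \left(3 - \frac{i \sqrt{42}}{3}\right)} = \frac{230 + 2 i \sqrt{34}}{427 - \frac{i \sqrt{42}}{3}}$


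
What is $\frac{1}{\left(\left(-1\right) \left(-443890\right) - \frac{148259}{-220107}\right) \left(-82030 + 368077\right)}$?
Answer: $\frac{73369}{9315925728581661} \approx 7.8757 \cdot 10^{-12}$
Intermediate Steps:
$\frac{1}{\left(\left(-1\right) \left(-443890\right) - \frac{148259}{-220107}\right) \left(-82030 + 368077\right)} = \frac{1}{\left(443890 - - \frac{148259}{220107}\right) 286047} = \frac{1}{\left(443890 + \frac{148259}{220107}\right) 286047} = \frac{1}{\frac{97703444489}{220107} \cdot 286047} = \frac{1}{\frac{9315925728581661}{73369}} = \frac{73369}{9315925728581661}$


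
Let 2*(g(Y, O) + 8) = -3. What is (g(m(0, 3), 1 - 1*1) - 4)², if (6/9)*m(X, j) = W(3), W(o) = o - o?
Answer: 729/4 ≈ 182.25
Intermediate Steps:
W(o) = 0
m(X, j) = 0 (m(X, j) = (3/2)*0 = 0)
g(Y, O) = -19/2 (g(Y, O) = -8 + (½)*(-3) = -8 - 3/2 = -19/2)
(g(m(0, 3), 1 - 1*1) - 4)² = (-19/2 - 4)² = (-27/2)² = 729/4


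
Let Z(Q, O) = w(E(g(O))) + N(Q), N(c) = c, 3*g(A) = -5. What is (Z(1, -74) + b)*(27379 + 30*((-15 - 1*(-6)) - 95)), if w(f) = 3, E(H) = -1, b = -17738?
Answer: -430209106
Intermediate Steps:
g(A) = -5/3 (g(A) = (⅓)*(-5) = -5/3)
Z(Q, O) = 3 + Q
(Z(1, -74) + b)*(27379 + 30*((-15 - 1*(-6)) - 95)) = ((3 + 1) - 17738)*(27379 + 30*((-15 - 1*(-6)) - 95)) = (4 - 17738)*(27379 + 30*((-15 + 6) - 95)) = -17734*(27379 + 30*(-9 - 95)) = -17734*(27379 + 30*(-104)) = -17734*(27379 - 3120) = -17734*24259 = -430209106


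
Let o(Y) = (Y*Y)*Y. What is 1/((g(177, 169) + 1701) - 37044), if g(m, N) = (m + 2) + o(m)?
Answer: 1/5510069 ≈ 1.8149e-7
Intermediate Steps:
o(Y) = Y³ (o(Y) = Y²*Y = Y³)
g(m, N) = 2 + m + m³ (g(m, N) = (m + 2) + m³ = (2 + m) + m³ = 2 + m + m³)
1/((g(177, 169) + 1701) - 37044) = 1/(((2 + 177 + 177³) + 1701) - 37044) = 1/(((2 + 177 + 5545233) + 1701) - 37044) = 1/((5545412 + 1701) - 37044) = 1/(5547113 - 37044) = 1/5510069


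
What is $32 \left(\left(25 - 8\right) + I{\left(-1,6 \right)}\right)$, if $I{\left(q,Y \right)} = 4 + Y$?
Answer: $864$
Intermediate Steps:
$32 \left(\left(25 - 8\right) + I{\left(-1,6 \right)}\right) = 32 \left(\left(25 - 8\right) + \left(4 + 6\right)\right) = 32 \left(\left(25 - 8\right) + 10\right) = 32 \left(17 + 10\right) = 32 \cdot 27 = 864$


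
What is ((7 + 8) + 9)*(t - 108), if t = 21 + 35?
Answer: -1248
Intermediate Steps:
t = 56
((7 + 8) + 9)*(t - 108) = ((7 + 8) + 9)*(56 - 108) = (15 + 9)*(-52) = 24*(-52) = -1248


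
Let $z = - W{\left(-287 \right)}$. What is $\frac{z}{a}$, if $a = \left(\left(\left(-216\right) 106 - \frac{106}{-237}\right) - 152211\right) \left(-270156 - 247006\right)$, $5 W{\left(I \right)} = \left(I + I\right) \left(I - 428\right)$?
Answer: $- \frac{9726717}{10731176920993} \approx -9.064 \cdot 10^{-7}$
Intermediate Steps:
$W{\left(I \right)} = \frac{2 I \left(-428 + I\right)}{5}$ ($W{\left(I \right)} = \frac{\left(I + I\right) \left(I - 428\right)}{5} = \frac{2 I \left(-428 + I\right)}{5}$)
$z = -82082$ ($z = - \frac{2 \left(-287\right) \left(-428 - 287\right)}{5} = - \frac{2 \left(-287\right) \left(-715\right)}{5} = \left(-1\right) 82082 = -82082$)
$a = \frac{21462353841986}{237}$ ($a = \left(\left(-22896 - - \frac{106}{237}\right) - 152211\right) \left(-517162\right) = \left(\left(-22896 + \frac{106}{237}\right) - 152211\right) \left(-517162\right) = \left(- \frac{5426246}{237} - 152211\right) \left(-517162\right) = \left(- \frac{41500253}{237}\right) \left(-517162\right) = \frac{21462353841986}{237} \approx 9.0558 \cdot 10^{10}$)
$\frac{z}{a} = - \frac{82082}{\frac{21462353841986}{237}} = \left(-82082\right) \frac{237}{21462353841986} = - \frac{9726717}{10731176920993}$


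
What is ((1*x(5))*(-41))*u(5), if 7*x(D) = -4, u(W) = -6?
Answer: -984/7 ≈ -140.57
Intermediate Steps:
x(D) = -4/7 (x(D) = (⅐)*(-4) = -4/7)
((1*x(5))*(-41))*u(5) = ((1*(-4/7))*(-41))*(-6) = -4/7*(-41)*(-6) = (164/7)*(-6) = -984/7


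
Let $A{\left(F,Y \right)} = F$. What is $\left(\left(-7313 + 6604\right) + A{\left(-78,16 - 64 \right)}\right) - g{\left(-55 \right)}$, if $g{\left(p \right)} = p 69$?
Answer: $3008$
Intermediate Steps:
$g{\left(p \right)} = 69 p$
$\left(\left(-7313 + 6604\right) + A{\left(-78,16 - 64 \right)}\right) - g{\left(-55 \right)} = \left(\left(-7313 + 6604\right) - 78\right) - 69 \left(-55\right) = \left(-709 - 78\right) - -3795 = -787 + 3795 = 3008$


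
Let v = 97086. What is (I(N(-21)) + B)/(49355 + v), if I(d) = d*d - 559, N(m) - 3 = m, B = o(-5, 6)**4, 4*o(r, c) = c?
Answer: -3679/2343056 ≈ -0.0015702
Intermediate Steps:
o(r, c) = c/4
B = 81/16 (B = ((1/4)*6)**4 = (3/2)**4 = 81/16 ≈ 5.0625)
N(m) = 3 + m
I(d) = -559 + d**2 (I(d) = d**2 - 559 = -559 + d**2)
(I(N(-21)) + B)/(49355 + v) = ((-559 + (3 - 21)**2) + 81/16)/(49355 + 97086) = ((-559 + (-18)**2) + 81/16)/146441 = ((-559 + 324) + 81/16)*(1/146441) = (-235 + 81/16)*(1/146441) = -3679/16*1/146441 = -3679/2343056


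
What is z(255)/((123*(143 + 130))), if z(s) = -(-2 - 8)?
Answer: 10/33579 ≈ 0.00029781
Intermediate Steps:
z(s) = 10 (z(s) = -1*(-10) = 10)
z(255)/((123*(143 + 130))) = 10/((123*(143 + 130))) = 10/((123*273)) = 10/33579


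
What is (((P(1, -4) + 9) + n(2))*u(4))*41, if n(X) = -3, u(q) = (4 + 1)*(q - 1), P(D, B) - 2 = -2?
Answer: 3690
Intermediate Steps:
P(D, B) = 0 (P(D, B) = 2 - 2 = 0)
u(q) = -5 + 5*q (u(q) = 5*(-1 + q) = -5 + 5*q)
(((P(1, -4) + 9) + n(2))*u(4))*41 = (((0 + 9) - 3)*(-5 + 5*4))*41 = ((9 - 3)*(-5 + 20))*41 = (6*15)*41 = 90*41 = 3690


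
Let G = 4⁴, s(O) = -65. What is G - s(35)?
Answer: 321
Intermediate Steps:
G = 256
G - s(35) = 256 - 1*(-65) = 256 + 65 = 321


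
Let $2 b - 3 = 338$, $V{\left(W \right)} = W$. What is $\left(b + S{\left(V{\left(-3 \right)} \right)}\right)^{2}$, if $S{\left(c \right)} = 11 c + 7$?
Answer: $\frac{83521}{4} \approx 20880.0$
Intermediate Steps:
$S{\left(c \right)} = 7 + 11 c$
$b = \frac{341}{2}$ ($b = \frac{3}{2} + \frac{1}{2} \cdot 338 = \frac{3}{2} + 169 = \frac{341}{2} \approx 170.5$)
$\left(b + S{\left(V{\left(-3 \right)} \right)}\right)^{2} = \left(\frac{341}{2} + \left(7 + 11 \left(-3\right)\right)\right)^{2} = \left(\frac{341}{2} + \left(7 - 33\right)\right)^{2} = \left(\frac{341}{2} - 26\right)^{2} = \left(\frac{289}{2}\right)^{2} = \frac{83521}{4}$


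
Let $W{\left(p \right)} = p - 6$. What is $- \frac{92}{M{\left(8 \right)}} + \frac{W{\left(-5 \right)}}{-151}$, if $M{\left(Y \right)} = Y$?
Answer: $- \frac{3451}{302} \approx -11.427$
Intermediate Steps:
$W{\left(p \right)} = -6 + p$ ($W{\left(p \right)} = p - 6 = -6 + p$)
$- \frac{92}{M{\left(8 \right)}} + \frac{W{\left(-5 \right)}}{-151} = - \frac{92}{8} + \frac{-6 - 5}{-151} = \left(-92\right) \frac{1}{8} - - \frac{11}{151} = - \frac{23}{2} + \frac{11}{151} = - \frac{3451}{302}$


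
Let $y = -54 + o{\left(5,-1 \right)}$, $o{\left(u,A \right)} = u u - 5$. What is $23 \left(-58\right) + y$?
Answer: $-1368$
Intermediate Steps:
$o{\left(u,A \right)} = -5 + u^{2}$ ($o{\left(u,A \right)} = u^{2} - 5 = -5 + u^{2}$)
$y = -34$ ($y = -54 - \left(5 - 5^{2}\right) = -54 + \left(-5 + 25\right) = -54 + 20 = -34$)
$23 \left(-58\right) + y = 23 \left(-58\right) - 34 = -1334 - 34 = -1368$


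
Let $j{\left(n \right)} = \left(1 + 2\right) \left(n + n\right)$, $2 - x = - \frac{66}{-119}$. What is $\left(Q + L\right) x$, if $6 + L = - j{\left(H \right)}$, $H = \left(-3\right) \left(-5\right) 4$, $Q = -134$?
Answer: $- \frac{86000}{119} \approx -722.69$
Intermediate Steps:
$x = \frac{172}{119}$ ($x = 2 - - \frac{66}{-119} = 2 - \left(-66\right) \left(- \frac{1}{119}\right) = 2 - \frac{66}{119} = \frac{172}{119} \approx 1.4454$)
$H = 60$ ($H = 15 \cdot 4 = 60$)
$j{\left(n \right)} = 6 n$ ($j{\left(n \right)} = 3 \cdot 2 n = 6 n$)
$L = -366$ ($L = -6 - 6 \cdot 60 = -6 - 360 = -366$)
$\left(Q + L\right) x = \left(-134 - 366\right) \frac{172}{119} = \left(-500\right) \frac{172}{119} = - \frac{86000}{119}$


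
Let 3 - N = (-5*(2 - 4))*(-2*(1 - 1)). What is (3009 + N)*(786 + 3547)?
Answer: 13050996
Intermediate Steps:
N = 3 (N = 3 - (-5*(2 - 4))*(-2*(1 - 1)) = 3 - (-5*(-2))*(-2*0) = 3 - 10*0 = 3 - 1*0 = 3 + 0 = 3)
(3009 + N)*(786 + 3547) = (3009 + 3)*(786 + 3547) = 3012*4333 = 13050996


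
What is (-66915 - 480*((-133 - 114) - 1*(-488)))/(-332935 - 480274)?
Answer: 182595/813209 ≈ 0.22454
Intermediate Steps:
(-66915 - 480*((-133 - 114) - 1*(-488)))/(-332935 - 480274) = (-66915 - 480*(-247 + 488))/(-813209) = (-66915 - 480*241)*(-1/813209) = (-66915 - 115680)*(-1/813209) = -182595*(-1/813209) = 182595/813209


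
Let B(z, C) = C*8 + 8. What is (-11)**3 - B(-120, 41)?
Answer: -1667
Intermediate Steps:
B(z, C) = 8 + 8*C (B(z, C) = 8*C + 8 = 8 + 8*C)
(-11)**3 - B(-120, 41) = (-11)**3 - (8 + 8*41) = -1331 - (8 + 328) = -1331 - 1*336 = -1331 - 336 = -1667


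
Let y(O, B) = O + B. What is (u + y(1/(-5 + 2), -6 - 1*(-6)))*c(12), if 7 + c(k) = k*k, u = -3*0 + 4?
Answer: 1507/3 ≈ 502.33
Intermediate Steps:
u = 4 (u = 0 + 4 = 4)
c(k) = -7 + k² (c(k) = -7 + k*k = -7 + k²)
y(O, B) = B + O
(u + y(1/(-5 + 2), -6 - 1*(-6)))*c(12) = (4 + ((-6 - 1*(-6)) + 1/(-5 + 2)))*(-7 + 12²) = (4 + ((-6 + 6) + 1/(-3)))*(-7 + 144) = (4 + (0 - ⅓))*137 = (4 - ⅓)*137 = (11/3)*137 = 1507/3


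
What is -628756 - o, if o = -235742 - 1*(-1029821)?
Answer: -1422835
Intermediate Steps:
o = 794079 (o = -235742 + 1029821 = 794079)
-628756 - o = -628756 - 1*794079 = -628756 - 794079 = -1422835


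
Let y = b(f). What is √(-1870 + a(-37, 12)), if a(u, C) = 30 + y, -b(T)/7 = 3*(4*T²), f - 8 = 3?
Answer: 2*I*√3001 ≈ 109.56*I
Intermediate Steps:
f = 11 (f = 8 + 3 = 11)
b(T) = -84*T² (b(T) = -21*4*T² = -84*T²)
y = -10164 (y = -84*11² = -84*121 = -10164)
a(u, C) = -10134 (a(u, C) = 30 - 10164 = -10134)
√(-1870 + a(-37, 12)) = √(-1870 - 10134) = √(-12004) = 2*I*√3001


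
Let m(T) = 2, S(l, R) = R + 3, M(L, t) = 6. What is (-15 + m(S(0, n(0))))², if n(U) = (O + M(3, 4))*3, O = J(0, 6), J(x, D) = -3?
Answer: 169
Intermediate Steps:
O = -3
n(U) = 9 (n(U) = (-3 + 6)*3 = 3*3 = 9)
S(l, R) = 3 + R
(-15 + m(S(0, n(0))))² = (-15 + 2)² = (-13)² = 169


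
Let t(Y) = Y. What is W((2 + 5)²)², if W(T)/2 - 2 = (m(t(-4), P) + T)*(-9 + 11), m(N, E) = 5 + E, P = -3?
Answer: 43264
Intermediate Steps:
W(T) = 12 + 4*T (W(T) = 4 + 2*(((5 - 3) + T)*(-9 + 11)) = 4 + 2*((2 + T)*2) = 4 + 2*(4 + 2*T) = 4 + (8 + 4*T) = 12 + 4*T)
W((2 + 5)²)² = (12 + 4*(2 + 5)²)² = (12 + 4*7²)² = (12 + 4*49)² = (12 + 196)² = 208² = 43264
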